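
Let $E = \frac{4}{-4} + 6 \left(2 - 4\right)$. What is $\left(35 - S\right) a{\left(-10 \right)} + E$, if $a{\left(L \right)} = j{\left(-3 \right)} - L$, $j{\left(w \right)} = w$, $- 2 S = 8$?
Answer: $260$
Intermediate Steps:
$S = -4$ ($S = \left(- \frac{1}{2}\right) 8 = -4$)
$E = -13$ ($E = 4 \left(- \frac{1}{4}\right) + 6 \left(-2\right) = -1 - 12 = -13$)
$a{\left(L \right)} = -3 - L$
$\left(35 - S\right) a{\left(-10 \right)} + E = \left(35 - -4\right) \left(-3 - -10\right) - 13 = \left(35 + 4\right) \left(-3 + 10\right) - 13 = 39 \cdot 7 - 13 = 273 - 13 = 260$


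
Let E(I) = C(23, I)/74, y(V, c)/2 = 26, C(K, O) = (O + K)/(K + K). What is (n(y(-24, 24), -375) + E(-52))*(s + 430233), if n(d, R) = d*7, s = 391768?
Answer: 1018481433027/3404 ≈ 2.9920e+8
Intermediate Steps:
C(K, O) = (K + O)/(2*K) (C(K, O) = (K + O)/((2*K)) = (K + O)*(1/(2*K)) = (K + O)/(2*K))
y(V, c) = 52 (y(V, c) = 2*26 = 52)
n(d, R) = 7*d
E(I) = 1/148 + I/3404 (E(I) = ((½)*(23 + I)/23)/74 = ((½)*(1/23)*(23 + I))*(1/74) = (½ + I/46)*(1/74) = 1/148 + I/3404)
(n(y(-24, 24), -375) + E(-52))*(s + 430233) = (7*52 + (1/148 + (1/3404)*(-52)))*(391768 + 430233) = (364 + (1/148 - 13/851))*822001 = (364 - 29/3404)*822001 = (1239027/3404)*822001 = 1018481433027/3404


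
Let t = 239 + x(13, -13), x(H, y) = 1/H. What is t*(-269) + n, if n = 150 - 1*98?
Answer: -835376/13 ≈ -64260.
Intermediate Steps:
n = 52 (n = 150 - 98 = 52)
t = 3108/13 (t = 239 + 1/13 = 3108/13 ≈ 239.08)
t*(-269) + n = (3108/13)*(-269) + 52 = -836052/13 + 52 = -835376/13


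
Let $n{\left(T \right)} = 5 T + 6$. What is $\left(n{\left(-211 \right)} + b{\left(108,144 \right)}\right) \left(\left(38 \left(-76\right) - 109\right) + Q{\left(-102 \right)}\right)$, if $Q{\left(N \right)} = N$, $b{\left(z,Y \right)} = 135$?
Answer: $2832486$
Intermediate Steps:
$n{\left(T \right)} = 6 + 5 T$
$\left(n{\left(-211 \right)} + b{\left(108,144 \right)}\right) \left(\left(38 \left(-76\right) - 109\right) + Q{\left(-102 \right)}\right) = \left(\left(6 + 5 \left(-211\right)\right) + 135\right) \left(\left(38 \left(-76\right) - 109\right) - 102\right) = \left(\left(6 - 1055\right) + 135\right) \left(\left(-2888 - 109\right) - 102\right) = \left(-1049 + 135\right) \left(-2997 - 102\right) = \left(-914\right) \left(-3099\right) = 2832486$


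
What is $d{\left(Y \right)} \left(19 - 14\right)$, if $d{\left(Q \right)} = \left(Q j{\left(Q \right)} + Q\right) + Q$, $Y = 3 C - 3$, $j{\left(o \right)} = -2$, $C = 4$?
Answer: $0$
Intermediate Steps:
$Y = 9$ ($Y = 3 \cdot 4 - 3 = 12 - 3 = 9$)
$d{\left(Q \right)} = 0$ ($d{\left(Q \right)} = \left(Q \left(-2\right) + Q\right) + Q = \left(- 2 Q + Q\right) + Q = - Q + Q = 0$)
$d{\left(Y \right)} \left(19 - 14\right) = 0 \left(19 - 14\right) = 0 \cdot 5 = 0$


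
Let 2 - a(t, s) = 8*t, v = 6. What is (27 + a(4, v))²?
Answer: 9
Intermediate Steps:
a(t, s) = 2 - 8*t
(27 + a(4, v))² = (27 + (2 - 8*4))² = (27 + (2 - 32))² = (27 - 30)² = (-3)² = 9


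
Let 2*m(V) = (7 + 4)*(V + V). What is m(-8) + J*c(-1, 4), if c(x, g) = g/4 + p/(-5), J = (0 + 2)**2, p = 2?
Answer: -428/5 ≈ -85.600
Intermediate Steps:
J = 4 (J = 2**2 = 4)
m(V) = 11*V (m(V) = ((7 + 4)*(V + V))/2 = (11*(2*V))/2 = (22*V)/2 = 11*V)
c(x, g) = -2/5 + g/4 (c(x, g) = g/4 + 2/(-5) = g*(1/4) + 2*(-1/5) = g/4 - 2/5 = -2/5 + g/4)
m(-8) + J*c(-1, 4) = 11*(-8) + 4*(-2/5 + (1/4)*4) = -88 + 4*(-2/5 + 1) = -88 + 4*(3/5) = -88 + 12/5 = -428/5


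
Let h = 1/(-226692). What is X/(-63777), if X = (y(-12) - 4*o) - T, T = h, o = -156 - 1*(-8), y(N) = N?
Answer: -131481361/14457735684 ≈ -0.0090942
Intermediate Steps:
o = -148 (o = -156 + 8 = -148)
h = -1/226692 ≈ -4.4113e-6
T = -1/226692 ≈ -4.4113e-6
X = 131481361/226692 (X = (-12 - 4*(-148)) - 1*(-1/226692) = (-12 + 592) + 1/226692 = 580 + 1/226692 = 131481361/226692 ≈ 580.00)
X/(-63777) = (131481361/226692)/(-63777) = (131481361/226692)*(-1/63777) = -131481361/14457735684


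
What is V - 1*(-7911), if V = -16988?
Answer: -9077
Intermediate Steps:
V - 1*(-7911) = -16988 - 1*(-7911) = -16988 + 7911 = -9077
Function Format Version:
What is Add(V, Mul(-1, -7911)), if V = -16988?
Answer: -9077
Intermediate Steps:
Add(V, Mul(-1, -7911)) = Add(-16988, Mul(-1, -7911)) = Add(-16988, 7911) = -9077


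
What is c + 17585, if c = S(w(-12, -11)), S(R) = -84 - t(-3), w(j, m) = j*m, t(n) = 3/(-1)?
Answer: 17504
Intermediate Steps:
t(n) = -3 (t(n) = 3*(-1) = -3)
S(R) = -81 (S(R) = -84 - 1*(-3) = -84 + 3 = -81)
c = -81
c + 17585 = -81 + 17585 = 17504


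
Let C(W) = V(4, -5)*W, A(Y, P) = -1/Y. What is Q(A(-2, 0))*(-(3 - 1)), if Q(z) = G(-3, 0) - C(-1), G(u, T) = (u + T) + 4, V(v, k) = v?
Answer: -10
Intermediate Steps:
G(u, T) = 4 + T + u (G(u, T) = (T + u) + 4 = 4 + T + u)
C(W) = 4*W
Q(z) = 5 (Q(z) = (4 + 0 - 3) - 4*(-1) = 1 - 1*(-4) = 1 + 4 = 5)
Q(A(-2, 0))*(-(3 - 1)) = 5*(-(3 - 1)) = 5*(-1*2) = 5*(-2) = -10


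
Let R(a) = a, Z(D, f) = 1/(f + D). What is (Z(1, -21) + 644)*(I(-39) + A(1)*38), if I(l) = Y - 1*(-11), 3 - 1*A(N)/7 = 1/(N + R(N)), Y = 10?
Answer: 4417497/10 ≈ 4.4175e+5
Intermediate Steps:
Z(D, f) = 1/(D + f)
A(N) = 21 - 7/(2*N) (A(N) = 21 - 7/(N + N) = 21 - 7*1/(2*N) = 21 - 7/(2*N))
I(l) = 21 (I(l) = 10 - 1*(-11) = 10 + 11 = 21)
(Z(1, -21) + 644)*(I(-39) + A(1)*38) = (1/(1 - 21) + 644)*(21 + (21 - 7/2/1)*38) = (1/(-20) + 644)*(21 + (21 - 7/2*1)*38) = (-1/20 + 644)*(21 + (21 - 7/2)*38) = 12879*(21 + (35/2)*38)/20 = 12879*(21 + 665)/20 = (12879/20)*686 = 4417497/10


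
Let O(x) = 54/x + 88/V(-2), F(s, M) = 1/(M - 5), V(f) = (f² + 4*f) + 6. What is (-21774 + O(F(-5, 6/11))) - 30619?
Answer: -578485/11 ≈ -52590.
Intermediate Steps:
V(f) = 6 + f² + 4*f
F(s, M) = 1/(-5 + M)
O(x) = 44 + 54/x (O(x) = 54/x + 88/(6 + (-2)² + 4*(-2)) = 54/x + 88/(6 + 4 - 8) = 54/x + 88/2 = 54/x + 88*(½) = 54/x + 44 = 44 + 54/x)
(-21774 + O(F(-5, 6/11))) - 30619 = (-21774 + (44 + 54/(1/(-5 + 6/11)))) - 30619 = (-21774 + (44 + 54/(1/(-49/11)))) - 30619 = (-21774 + (44 + 54/(-11/49))) - 30619 = (-21774 + (44 + 54*(-49/11))) - 30619 = (-21774 + (44 - 2646/11)) - 30619 = (-21774 - 2162/11) - 30619 = -241676/11 - 30619 = -578485/11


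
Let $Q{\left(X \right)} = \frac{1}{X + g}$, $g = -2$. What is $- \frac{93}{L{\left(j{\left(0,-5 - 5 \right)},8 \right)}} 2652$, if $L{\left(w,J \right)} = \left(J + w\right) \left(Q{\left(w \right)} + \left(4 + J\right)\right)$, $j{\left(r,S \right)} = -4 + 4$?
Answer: $- \frac{61659}{23} \approx -2680.8$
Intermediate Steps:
$Q{\left(X \right)} = \frac{1}{-2 + X}$ ($Q{\left(X \right)} = \frac{1}{X - 2} = \frac{1}{-2 + X}$)
$j{\left(r,S \right)} = 0$
$L{\left(w,J \right)} = \left(J + w\right) \left(4 + J + \frac{1}{-2 + w}\right)$ ($L{\left(w,J \right)} = \left(J + w\right) \left(\frac{1}{-2 + w} + \left(4 + J\right)\right) = \left(J + w\right) \left(4 + J + \frac{1}{-2 + w}\right)$)
$- \frac{93}{L{\left(j{\left(0,-5 - 5 \right)},8 \right)}} 2652 = - \frac{93}{\frac{1}{-2 + 0} \left(8 + 0 + \left(-2 + 0\right) \left(8^{2} + 4 \cdot 8 + 4 \cdot 0 + 8 \cdot 0\right)\right)} 2652 = - \frac{93}{\frac{1}{-2} \left(8 + 0 - 2 \left(64 + 32 + 0 + 0\right)\right)} 2652 = - \frac{93}{\left(- \frac{1}{2}\right) \left(8 + 0 - 192\right)} 2652 = - \frac{93}{\left(- \frac{1}{2}\right) \left(-184\right)} 2652 = - \frac{93}{92} \cdot 2652 = \left(-93\right) \frac{1}{92} \cdot 2652 = \left(- \frac{93}{92}\right) 2652 = - \frac{61659}{23}$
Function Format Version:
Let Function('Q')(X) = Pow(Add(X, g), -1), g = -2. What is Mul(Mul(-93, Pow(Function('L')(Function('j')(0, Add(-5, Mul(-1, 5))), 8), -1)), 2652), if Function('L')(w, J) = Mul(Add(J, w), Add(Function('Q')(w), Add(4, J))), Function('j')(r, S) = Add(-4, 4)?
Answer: Rational(-61659, 23) ≈ -2680.8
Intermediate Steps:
Function('Q')(X) = Pow(Add(-2, X), -1) (Function('Q')(X) = Pow(Add(X, -2), -1) = Pow(Add(-2, X), -1))
Function('j')(r, S) = 0
Function('L')(w, J) = Mul(Add(J, w), Add(4, J, Pow(Add(-2, w), -1))) (Function('L')(w, J) = Mul(Add(J, w), Add(Pow(Add(-2, w), -1), Add(4, J))) = Mul(Add(J, w), Add(4, J, Pow(Add(-2, w), -1))))
Mul(Mul(-93, Pow(Function('L')(Function('j')(0, Add(-5, Mul(-1, 5))), 8), -1)), 2652) = Mul(Mul(-93, Pow(Mul(Pow(Add(-2, 0), -1), Add(8, 0, Mul(Add(-2, 0), Add(Pow(8, 2), Mul(4, 8), Mul(4, 0), Mul(8, 0))))), -1)), 2652) = Mul(Mul(-93, Pow(Mul(Pow(-2, -1), Add(8, 0, Mul(-2, Add(64, 32, 0, 0)))), -1)), 2652) = Mul(Mul(-93, Pow(Mul(Rational(-1, 2), Add(8, 0, Mul(-2, 96))), -1)), 2652) = Mul(Mul(-93, Pow(Mul(Rational(-1, 2), Add(8, 0, -192)), -1)), 2652) = Mul(Mul(-93, Pow(Mul(Rational(-1, 2), -184), -1)), 2652) = Mul(Mul(-93, Pow(92, -1)), 2652) = Mul(Mul(-93, Rational(1, 92)), 2652) = Mul(Rational(-93, 92), 2652) = Rational(-61659, 23)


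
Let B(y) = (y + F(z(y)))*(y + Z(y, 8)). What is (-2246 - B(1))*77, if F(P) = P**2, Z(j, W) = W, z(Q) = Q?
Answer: -174328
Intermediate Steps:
B(y) = (8 + y)*(y + y**2) (B(y) = (y + y**2)*(y + 8) = (y + y**2)*(8 + y) = (8 + y)*(y + y**2))
(-2246 - B(1))*77 = (-2246 - (8 + 1**2 + 9*1))*77 = (-2246 - (8 + 1 + 9))*77 = (-2246 - 18)*77 = -2264*77 = -174328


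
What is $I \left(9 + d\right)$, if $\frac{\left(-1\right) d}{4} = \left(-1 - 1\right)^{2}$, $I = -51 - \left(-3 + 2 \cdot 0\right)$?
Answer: $336$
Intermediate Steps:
$I = -48$ ($I = -51 - \left(-3 + 0\right) = -51 - -3 = -51 + 3 = -48$)
$d = -16$ ($d = - 4 \left(-1 - 1\right)^{2} = - 4 \left(-2\right)^{2} = \left(-4\right) 4 = -16$)
$I \left(9 + d\right) = - 48 \left(9 - 16\right) = \left(-48\right) \left(-7\right) = 336$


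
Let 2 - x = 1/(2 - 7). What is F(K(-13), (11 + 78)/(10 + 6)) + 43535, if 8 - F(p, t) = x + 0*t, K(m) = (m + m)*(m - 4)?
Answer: 217704/5 ≈ 43541.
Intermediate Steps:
K(m) = 2*m*(-4 + m) (K(m) = (2*m)*(-4 + m) = 2*m*(-4 + m))
x = 11/5 (x = 2 - 1/(2 - 7) = 2 - 1/(-5) = 2 - 1*(-⅕) = 2 + ⅕ = 11/5 ≈ 2.2000)
F(p, t) = 29/5 (F(p, t) = 8 - (11/5 + 0*t) = 8 - (11/5 + 0) = 8 - 1*11/5 = 8 - 11/5 = 29/5)
F(K(-13), (11 + 78)/(10 + 6)) + 43535 = 29/5 + 43535 = 217704/5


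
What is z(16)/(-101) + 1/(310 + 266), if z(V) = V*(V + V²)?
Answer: -2506651/58176 ≈ -43.087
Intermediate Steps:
z(16)/(-101) + 1/(310 + 266) = (16²*(1 + 16))/(-101) + 1/(310 + 266) = (256*17)*(-1/101) + 1/576 = 4352*(-1/101) + 1/576 = -4352/101 + 1/576 = -2506651/58176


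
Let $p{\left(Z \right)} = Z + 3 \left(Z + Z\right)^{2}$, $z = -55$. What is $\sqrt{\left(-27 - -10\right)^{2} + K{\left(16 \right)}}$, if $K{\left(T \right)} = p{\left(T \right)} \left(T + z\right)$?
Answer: $i \sqrt{120143} \approx 346.62 i$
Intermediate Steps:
$p{\left(Z \right)} = Z + 12 Z^{2}$ ($p{\left(Z \right)} = Z + 3 \left(2 Z\right)^{2} = Z + 3 \cdot 4 Z^{2} = Z + 12 Z^{2}$)
$K{\left(T \right)} = T \left(1 + 12 T\right) \left(-55 + T\right)$ ($K{\left(T \right)} = T \left(1 + 12 T\right) \left(T - 55\right) = T \left(1 + 12 T\right) \left(-55 + T\right)$)
$\sqrt{\left(-27 - -10\right)^{2} + K{\left(16 \right)}} = \sqrt{\left(-27 - -10\right)^{2} + 16 \left(1 + 12 \cdot 16\right) \left(-55 + 16\right)} = \sqrt{\left(-27 + \left(-4 + 14\right)\right)^{2} + 16 \left(1 + 192\right) \left(-39\right)} = \sqrt{\left(-27 + 10\right)^{2} + 16 \cdot 193 \left(-39\right)} = \sqrt{\left(-17\right)^{2} - 120432} = \sqrt{289 - 120432} = \sqrt{-120143} = i \sqrt{120143}$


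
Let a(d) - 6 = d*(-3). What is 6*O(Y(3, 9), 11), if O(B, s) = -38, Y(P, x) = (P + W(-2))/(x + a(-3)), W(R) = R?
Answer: -228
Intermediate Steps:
a(d) = 6 - 3*d (a(d) = 6 + d*(-3) = 6 - 3*d)
Y(P, x) = (-2 + P)/(15 + x) (Y(P, x) = (P - 2)/(x + (6 - 3*(-3))) = (-2 + P)/(x + (6 + 9)) = (-2 + P)/(x + 15) = (-2 + P)/(15 + x))
6*O(Y(3, 9), 11) = 6*(-38) = -228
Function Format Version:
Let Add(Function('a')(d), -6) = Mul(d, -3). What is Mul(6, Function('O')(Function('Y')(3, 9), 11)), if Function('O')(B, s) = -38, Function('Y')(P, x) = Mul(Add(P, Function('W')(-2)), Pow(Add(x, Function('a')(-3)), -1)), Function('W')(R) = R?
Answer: -228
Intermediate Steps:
Function('a')(d) = Add(6, Mul(-3, d)) (Function('a')(d) = Add(6, Mul(d, -3)) = Add(6, Mul(-3, d)))
Function('Y')(P, x) = Mul(Pow(Add(15, x), -1), Add(-2, P)) (Function('Y')(P, x) = Mul(Add(P, -2), Pow(Add(x, Add(6, Mul(-3, -3))), -1)) = Mul(Add(-2, P), Pow(Add(x, Add(6, 9)), -1)) = Mul(Add(-2, P), Pow(Add(x, 15), -1)) = Mul(Add(-2, P), Pow(Add(15, x), -1)) = Mul(Pow(Add(15, x), -1), Add(-2, P)))
Mul(6, Function('O')(Function('Y')(3, 9), 11)) = Mul(6, -38) = -228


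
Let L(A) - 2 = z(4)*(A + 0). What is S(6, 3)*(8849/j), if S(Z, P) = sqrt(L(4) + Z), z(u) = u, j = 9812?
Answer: 8849*sqrt(6)/4906 ≈ 4.4182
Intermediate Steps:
L(A) = 2 + 4*A (L(A) = 2 + 4*(A + 0) = 2 + 4*A)
S(Z, P) = sqrt(18 + Z) (S(Z, P) = sqrt((2 + 4*4) + Z) = sqrt((2 + 16) + Z) = sqrt(18 + Z))
S(6, 3)*(8849/j) = sqrt(18 + 6)*(8849/9812) = sqrt(24)*(8849*(1/9812)) = (2*sqrt(6))*(8849/9812) = 8849*sqrt(6)/4906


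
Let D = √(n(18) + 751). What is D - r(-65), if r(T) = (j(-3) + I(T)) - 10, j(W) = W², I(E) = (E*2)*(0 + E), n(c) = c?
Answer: -8449 + √769 ≈ -8421.3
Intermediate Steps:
I(E) = 2*E² (I(E) = (2*E)*E = 2*E²)
r(T) = -1 + 2*T² (r(T) = ((-3)² + 2*T²) - 10 = (9 + 2*T²) - 10 = -1 + 2*T²)
D = √769 (D = √(18 + 751) = √769 ≈ 27.731)
D - r(-65) = √769 - (-1 + 2*(-65)²) = √769 - (-1 + 2*4225) = √769 - (-1 + 8450) = √769 - 1*8449 = √769 - 8449 = -8449 + √769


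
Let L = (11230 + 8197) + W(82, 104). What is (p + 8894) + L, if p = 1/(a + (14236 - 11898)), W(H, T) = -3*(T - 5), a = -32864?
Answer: 855460623/30526 ≈ 28024.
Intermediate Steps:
W(H, T) = 15 - 3*T (W(H, T) = -3*(-5 + T) = 15 - 3*T)
L = 19130 (L = (11230 + 8197) + (15 - 3*104) = 19427 + (15 - 312) = 19427 - 297 = 19130)
p = -1/30526 (p = 1/(-32864 + (14236 - 11898)) = 1/(-32864 + 2338) = 1/(-30526) = -1/30526 ≈ -3.2759e-5)
(p + 8894) + L = (-1/30526 + 8894) + 19130 = 271498243/30526 + 19130 = 855460623/30526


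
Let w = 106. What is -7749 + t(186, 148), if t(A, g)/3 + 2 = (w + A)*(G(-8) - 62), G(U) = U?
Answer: -69075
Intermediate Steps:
t(A, g) = -22266 - 210*A (t(A, g) = -6 + 3*((106 + A)*(-8 - 62)) = -6 + 3*((106 + A)*(-70)) = -6 + 3*(-7420 - 70*A) = -6 + (-22260 - 210*A) = -22266 - 210*A)
-7749 + t(186, 148) = -7749 + (-22266 - 210*186) = -7749 + (-22266 - 39060) = -7749 - 61326 = -69075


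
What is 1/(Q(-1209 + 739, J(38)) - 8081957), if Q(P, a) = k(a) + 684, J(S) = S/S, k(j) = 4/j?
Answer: -1/8081269 ≈ -1.2374e-7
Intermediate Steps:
J(S) = 1
Q(P, a) = 684 + 4/a (Q(P, a) = 4/a + 684 = 684 + 4/a)
1/(Q(-1209 + 739, J(38)) - 8081957) = 1/((684 + 4/1) - 8081957) = 1/((684 + 4*1) - 8081957) = 1/((684 + 4) - 8081957) = 1/(688 - 8081957) = 1/(-8081269) = -1/8081269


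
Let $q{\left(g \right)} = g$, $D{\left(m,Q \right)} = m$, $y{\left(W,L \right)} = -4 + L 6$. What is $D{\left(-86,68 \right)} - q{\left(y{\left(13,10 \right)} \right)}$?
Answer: $-142$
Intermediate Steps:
$y{\left(W,L \right)} = -4 + 6 L$
$D{\left(-86,68 \right)} - q{\left(y{\left(13,10 \right)} \right)} = -86 - \left(-4 + 6 \cdot 10\right) = -86 - \left(-4 + 60\right) = -86 - 56 = -142$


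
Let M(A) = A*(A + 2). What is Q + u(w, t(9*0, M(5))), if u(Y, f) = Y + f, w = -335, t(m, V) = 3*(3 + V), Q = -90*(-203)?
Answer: 18049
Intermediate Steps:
M(A) = A*(2 + A)
Q = 18270
t(m, V) = 9 + 3*V
Q + u(w, t(9*0, M(5))) = 18270 + (-335 + (9 + 3*(5*(2 + 5)))) = 18270 + (-335 + (9 + 3*(5*7))) = 18270 + (-335 + (9 + 3*35)) = 18270 + (-335 + (9 + 105)) = 18270 + (-335 + 114) = 18270 - 221 = 18049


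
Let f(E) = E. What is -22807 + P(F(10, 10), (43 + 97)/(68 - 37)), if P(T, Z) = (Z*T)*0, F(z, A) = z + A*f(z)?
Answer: -22807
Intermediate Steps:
F(z, A) = z + A*z
P(T, Z) = 0 (P(T, Z) = (T*Z)*0 = 0)
-22807 + P(F(10, 10), (43 + 97)/(68 - 37)) = -22807 + 0 = -22807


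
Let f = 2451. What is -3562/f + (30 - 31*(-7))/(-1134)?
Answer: -1548235/926478 ≈ -1.6711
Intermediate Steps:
-3562/f + (30 - 31*(-7))/(-1134) = -3562/2451 + (30 - 31*(-7))/(-1134) = -3562*1/2451 + (30 + 217)*(-1/1134) = -3562/2451 + 247*(-1/1134) = -3562/2451 - 247/1134 = -1548235/926478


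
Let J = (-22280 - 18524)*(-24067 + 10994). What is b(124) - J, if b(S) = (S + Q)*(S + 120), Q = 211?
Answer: -533348952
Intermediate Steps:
J = 533430692 (J = -40804*(-13073) = 533430692)
b(S) = (120 + S)*(211 + S) (b(S) = (S + 211)*(S + 120) = (211 + S)*(120 + S) = (120 + S)*(211 + S))
b(124) - J = (25320 + 124² + 331*124) - 1*533430692 = (25320 + 15376 + 41044) - 533430692 = 81740 - 533430692 = -533348952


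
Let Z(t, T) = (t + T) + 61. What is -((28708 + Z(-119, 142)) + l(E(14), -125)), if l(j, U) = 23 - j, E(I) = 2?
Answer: -28813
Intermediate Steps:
Z(t, T) = 61 + T + t (Z(t, T) = (T + t) + 61 = 61 + T + t)
-((28708 + Z(-119, 142)) + l(E(14), -125)) = -((28708 + (61 + 142 - 119)) + (23 - 1*2)) = -((28708 + 84) + (23 - 2)) = -(28792 + 21) = -1*28813 = -28813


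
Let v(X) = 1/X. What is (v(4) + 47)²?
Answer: 35721/16 ≈ 2232.6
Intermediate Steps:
(v(4) + 47)² = (1/4 + 47)² = (¼ + 47)² = (189/4)² = 35721/16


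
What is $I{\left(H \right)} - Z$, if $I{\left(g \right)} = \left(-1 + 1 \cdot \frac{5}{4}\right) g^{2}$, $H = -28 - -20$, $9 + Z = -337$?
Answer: $362$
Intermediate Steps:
$Z = -346$ ($Z = -9 - 337 = -346$)
$H = -8$ ($H = -28 + 20 = -8$)
$I{\left(g \right)} = \frac{g^{2}}{4}$ ($I{\left(g \right)} = \left(-1 + 1 \cdot 5 \cdot \frac{1}{4}\right) g^{2} = \left(-1 + 1 \cdot \frac{5}{4}\right) g^{2} = \left(-1 + \frac{5}{4}\right) g^{2} = \frac{g^{2}}{4}$)
$I{\left(H \right)} - Z = \frac{\left(-8\right)^{2}}{4} - -346 = \frac{1}{4} \cdot 64 + 346 = 16 + 346 = 362$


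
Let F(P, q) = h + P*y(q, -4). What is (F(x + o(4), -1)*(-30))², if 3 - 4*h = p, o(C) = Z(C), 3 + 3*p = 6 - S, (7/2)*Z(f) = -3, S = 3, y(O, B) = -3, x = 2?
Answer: 1265625/196 ≈ 6457.3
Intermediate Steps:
Z(f) = -6/7 (Z(f) = (2/7)*(-3) = -6/7)
p = 0 (p = -1 + (6 - 1*3)/3 = -1 + (6 - 3)/3 = -1 + (⅓)*3 = -1 + 1 = 0)
o(C) = -6/7
h = ¾ (h = ¾ - ¼*0 = ¾ + 0 = ¾ ≈ 0.75000)
F(P, q) = ¾ - 3*P (F(P, q) = ¾ + P*(-3) = ¾ - 3*P)
(F(x + o(4), -1)*(-30))² = ((¾ - 3*(2 - 6/7))*(-30))² = ((¾ - 3*8/7)*(-30))² = ((¾ - 24/7)*(-30))² = (-75/28*(-30))² = (1125/14)² = 1265625/196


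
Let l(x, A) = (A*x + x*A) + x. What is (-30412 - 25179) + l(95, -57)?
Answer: -66326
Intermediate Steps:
l(x, A) = x + 2*A*x (l(x, A) = (A*x + A*x) + x = 2*A*x + x = x + 2*A*x)
(-30412 - 25179) + l(95, -57) = (-30412 - 25179) + 95*(1 + 2*(-57)) = -55591 + 95*(1 - 114) = -55591 + 95*(-113) = -55591 - 10735 = -66326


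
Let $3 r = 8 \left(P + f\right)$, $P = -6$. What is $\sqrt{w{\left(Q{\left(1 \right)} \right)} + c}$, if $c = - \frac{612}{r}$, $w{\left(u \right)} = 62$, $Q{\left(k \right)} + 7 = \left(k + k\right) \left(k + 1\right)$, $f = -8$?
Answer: $\frac{\sqrt{15365}}{14} \approx 8.854$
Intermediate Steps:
$Q{\left(k \right)} = -7 + 2 k \left(1 + k\right)$ ($Q{\left(k \right)} = -7 + \left(k + k\right) \left(k + 1\right) = -7 + 2 k \left(1 + k\right)$)
$r = - \frac{112}{3}$ ($r = \frac{8 \left(-6 - 8\right)}{3} = \frac{8 \left(-14\right)}{3} = \frac{1}{3} \left(-112\right) = - \frac{112}{3} \approx -37.333$)
$c = \frac{459}{28}$ ($c = - \frac{612}{- \frac{112}{3}} = \left(-612\right) \left(- \frac{3}{112}\right) = \frac{459}{28} \approx 16.393$)
$\sqrt{w{\left(Q{\left(1 \right)} \right)} + c} = \sqrt{62 + \frac{459}{28}} = \sqrt{\frac{2195}{28}} = \frac{\sqrt{15365}}{14}$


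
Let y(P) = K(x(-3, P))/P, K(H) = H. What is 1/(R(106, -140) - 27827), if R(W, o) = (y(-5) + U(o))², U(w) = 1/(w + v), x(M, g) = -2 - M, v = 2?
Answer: -476100/13248414251 ≈ -3.5936e-5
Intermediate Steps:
U(w) = 1/(2 + w) (U(w) = 1/(w + 2) = 1/(2 + w))
y(P) = 1/P (y(P) = (-2 - 1*(-3))/P = (-2 + 3)/P = 1/P)
R(W, o) = (-⅕ + 1/(2 + o))² (R(W, o) = (1/(-5) + 1/(2 + o))² = (-⅕ + 1/(2 + o))²)
1/(R(106, -140) - 27827) = 1/((-3 - 140)²/(25*(2 - 140)²) - 27827) = 1/((1/25)*(-143)²/(-138)² - 27827) = 1/((1/25)*20449*(1/19044) - 27827) = 1/(20449/476100 - 27827) = 1/(-13248414251/476100) = -476100/13248414251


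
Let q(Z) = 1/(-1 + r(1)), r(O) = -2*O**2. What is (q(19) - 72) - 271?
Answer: -1030/3 ≈ -343.33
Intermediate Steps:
q(Z) = -1/3 (q(Z) = 1/(-1 - 2*1**2) = 1/(-1 - 2*1) = 1/(-1 - 2) = 1/(-3) = -1/3)
(q(19) - 72) - 271 = (-1/3 - 72) - 271 = -217/3 - 271 = -1030/3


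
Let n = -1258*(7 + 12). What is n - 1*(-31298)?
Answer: 7396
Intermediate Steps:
n = -23902 (n = -1258*19 = -23902)
n - 1*(-31298) = -23902 - 1*(-31298) = -23902 + 31298 = 7396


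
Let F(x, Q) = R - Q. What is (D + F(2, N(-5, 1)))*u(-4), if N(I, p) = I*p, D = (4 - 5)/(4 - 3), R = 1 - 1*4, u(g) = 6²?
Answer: 36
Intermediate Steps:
u(g) = 36
R = -3 (R = 1 - 4 = -3)
D = -1 (D = -1/1 = -1*1 = -1)
F(x, Q) = -3 - Q
(D + F(2, N(-5, 1)))*u(-4) = (-1 + (-3 - (-5)))*36 = (-1 + (-3 - 1*(-5)))*36 = (-1 + (-3 + 5))*36 = (-1 + 2)*36 = 1*36 = 36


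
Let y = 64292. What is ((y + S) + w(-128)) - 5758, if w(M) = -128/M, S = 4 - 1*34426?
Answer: 24113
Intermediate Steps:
S = -34422 (S = 4 - 34426 = -34422)
((y + S) + w(-128)) - 5758 = ((64292 - 34422) - 128/(-128)) - 5758 = (29870 - 128*(-1/128)) - 5758 = (29870 + 1) - 5758 = 29871 - 5758 = 24113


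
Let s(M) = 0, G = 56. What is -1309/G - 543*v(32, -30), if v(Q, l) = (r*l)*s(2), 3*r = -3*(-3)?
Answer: -187/8 ≈ -23.375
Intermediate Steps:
r = 3 (r = (-3*(-3))/3 = (1/3)*9 = 3)
v(Q, l) = 0 (v(Q, l) = (3*l)*0 = 0)
-1309/G - 543*v(32, -30) = -1309/56 - 543*0 = -1309*1/56 + 0 = -187/8 + 0 = -187/8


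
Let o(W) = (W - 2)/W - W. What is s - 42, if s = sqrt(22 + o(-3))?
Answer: -42 + 4*sqrt(15)/3 ≈ -36.836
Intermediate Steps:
o(W) = -W + (-2 + W)/W (o(W) = (-2 + W)/W - W = -W + (-2 + W)/W)
s = 4*sqrt(15)/3 (s = sqrt(22 + (1 - 1*(-3) - 2/(-3))) = sqrt(22 + (1 + 3 - 2*(-1/3))) = sqrt(22 + (1 + 3 + 2/3)) = sqrt(22 + 14/3) = sqrt(80/3) = 4*sqrt(15)/3 ≈ 5.1640)
s - 42 = 4*sqrt(15)/3 - 42 = -42 + 4*sqrt(15)/3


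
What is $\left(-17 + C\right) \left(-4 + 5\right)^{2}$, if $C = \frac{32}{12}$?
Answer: $- \frac{43}{3} \approx -14.333$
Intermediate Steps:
$C = \frac{8}{3}$ ($C = 32 \cdot \frac{1}{12} = \frac{8}{3} \approx 2.6667$)
$\left(-17 + C\right) \left(-4 + 5\right)^{2} = \left(-17 + \frac{8}{3}\right) \left(-4 + 5\right)^{2} = - \frac{43 \cdot 1^{2}}{3} = \left(- \frac{43}{3}\right) 1 = - \frac{43}{3}$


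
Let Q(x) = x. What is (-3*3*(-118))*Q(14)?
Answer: 14868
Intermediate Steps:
(-3*3*(-118))*Q(14) = (-3*3*(-118))*14 = -9*(-118)*14 = 1062*14 = 14868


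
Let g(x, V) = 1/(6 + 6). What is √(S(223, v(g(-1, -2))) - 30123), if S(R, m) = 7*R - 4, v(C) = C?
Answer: 69*I*√6 ≈ 169.01*I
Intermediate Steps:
g(x, V) = 1/12
S(R, m) = -4 + 7*R
√(S(223, v(g(-1, -2))) - 30123) = √((-4 + 7*223) - 30123) = √((-4 + 1561) - 30123) = √(1557 - 30123) = √(-28566) = 69*I*√6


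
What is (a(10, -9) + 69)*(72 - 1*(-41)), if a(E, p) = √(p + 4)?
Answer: 7797 + 113*I*√5 ≈ 7797.0 + 252.68*I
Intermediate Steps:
a(E, p) = √(4 + p)
(a(10, -9) + 69)*(72 - 1*(-41)) = (√(4 - 9) + 69)*(72 - 1*(-41)) = (√(-5) + 69)*(72 + 41) = (I*√5 + 69)*113 = (69 + I*√5)*113 = 7797 + 113*I*√5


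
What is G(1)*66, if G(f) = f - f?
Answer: 0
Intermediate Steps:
G(f) = 0
G(1)*66 = 0*66 = 0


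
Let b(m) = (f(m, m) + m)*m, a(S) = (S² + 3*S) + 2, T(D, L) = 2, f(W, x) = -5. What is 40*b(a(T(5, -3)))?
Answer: 3360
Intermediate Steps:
a(S) = 2 + S² + 3*S
b(m) = m*(-5 + m) (b(m) = (-5 + m)*m = m*(-5 + m))
40*b(a(T(5, -3))) = 40*((2 + 2² + 3*2)*(-5 + (2 + 2² + 3*2))) = 40*((2 + 4 + 6)*(-5 + (2 + 4 + 6))) = 40*(12*(-5 + 12)) = 40*(12*7) = 40*84 = 3360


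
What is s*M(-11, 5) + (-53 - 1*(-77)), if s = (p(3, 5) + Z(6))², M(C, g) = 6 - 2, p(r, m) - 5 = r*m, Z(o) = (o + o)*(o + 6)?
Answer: 107608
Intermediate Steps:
Z(o) = 2*o*(6 + o) (Z(o) = (2*o)*(6 + o) = 2*o*(6 + o))
p(r, m) = 5 + m*r (p(r, m) = 5 + r*m = 5 + m*r)
M(C, g) = 4
s = 26896 (s = ((5 + 5*3) + 2*6*(6 + 6))² = ((5 + 15) + 2*6*12)² = (20 + 144)² = 164² = 26896)
s*M(-11, 5) + (-53 - 1*(-77)) = 26896*4 + (-53 - 1*(-77)) = 107584 + (-53 + 77) = 107584 + 24 = 107608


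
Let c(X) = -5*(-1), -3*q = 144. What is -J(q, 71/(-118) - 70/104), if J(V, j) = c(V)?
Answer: -5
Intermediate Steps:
q = -48 (q = -1/3*144 = -48)
c(X) = 5
J(V, j) = 5
-J(q, 71/(-118) - 70/104) = -1*5 = -5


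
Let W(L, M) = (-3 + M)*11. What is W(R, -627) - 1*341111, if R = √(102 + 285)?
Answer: -348041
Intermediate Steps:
R = 3*√43 (R = √387 = 3*√43 ≈ 19.672)
W(L, M) = -33 + 11*M
W(R, -627) - 1*341111 = (-33 + 11*(-627)) - 1*341111 = (-33 - 6897) - 341111 = -6930 - 341111 = -348041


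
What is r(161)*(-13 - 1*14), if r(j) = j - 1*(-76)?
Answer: -6399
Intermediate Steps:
r(j) = 76 + j (r(j) = j + 76 = 76 + j)
r(161)*(-13 - 1*14) = (76 + 161)*(-13 - 1*14) = 237*(-13 - 14) = 237*(-27) = -6399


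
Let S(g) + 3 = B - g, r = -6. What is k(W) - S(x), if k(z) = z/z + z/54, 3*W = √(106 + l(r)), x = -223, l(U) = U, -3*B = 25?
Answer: -17059/81 ≈ -210.60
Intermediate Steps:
B = -25/3 (B = -⅓*25 = -25/3 ≈ -8.3333)
W = 10/3 (W = √(106 - 6)/3 = √100/3 = (⅓)*10 = 10/3 ≈ 3.3333)
S(g) = -34/3 - g (S(g) = -3 + (-25/3 - g) = -34/3 - g)
k(z) = 1 + z/54 (k(z) = 1 + z*(1/54) = 1 + z/54)
k(W) - S(x) = (1 + (1/54)*(10/3)) - (-34/3 - 1*(-223)) = (1 + 5/81) - (-34/3 + 223) = 86/81 - 1*635/3 = 86/81 - 635/3 = -17059/81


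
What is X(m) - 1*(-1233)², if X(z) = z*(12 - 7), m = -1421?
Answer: -1527394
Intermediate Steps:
X(z) = 5*z (X(z) = z*5 = 5*z)
X(m) - 1*(-1233)² = 5*(-1421) - 1*(-1233)² = -7105 - 1*1520289 = -7105 - 1520289 = -1527394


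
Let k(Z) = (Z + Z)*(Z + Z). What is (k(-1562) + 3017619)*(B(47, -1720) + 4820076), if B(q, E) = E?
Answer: 61564110520220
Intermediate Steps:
k(Z) = 4*Z² (k(Z) = (2*Z)*(2*Z) = 4*Z²)
(k(-1562) + 3017619)*(B(47, -1720) + 4820076) = (4*(-1562)² + 3017619)*(-1720 + 4820076) = (4*2439844 + 3017619)*4818356 = (9759376 + 3017619)*4818356 = 12776995*4818356 = 61564110520220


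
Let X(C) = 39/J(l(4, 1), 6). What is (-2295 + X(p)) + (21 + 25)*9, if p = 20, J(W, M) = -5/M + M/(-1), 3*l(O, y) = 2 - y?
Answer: -77355/41 ≈ -1886.7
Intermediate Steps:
l(O, y) = ⅔ - y/3 (l(O, y) = (2 - y)/3 = ⅔ - y/3)
J(W, M) = -M - 5/M (J(W, M) = -5/M + M*(-1) = -5/M - M = -M - 5/M)
X(C) = -234/41 (X(C) = 39/(-1*6 - 5/6) = 39/(-6 - 5*⅙) = 39/(-6 - ⅚) = 39/(-41/6) = 39*(-6/41) = -234/41)
(-2295 + X(p)) + (21 + 25)*9 = (-2295 - 234/41) + (21 + 25)*9 = -94329/41 + 46*9 = -94329/41 + 414 = -77355/41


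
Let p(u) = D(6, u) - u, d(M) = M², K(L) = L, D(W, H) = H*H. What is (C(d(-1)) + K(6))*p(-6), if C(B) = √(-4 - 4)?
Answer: 252 + 84*I*√2 ≈ 252.0 + 118.79*I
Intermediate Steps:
D(W, H) = H²
C(B) = 2*I*√2 (C(B) = √(-8) = 2*I*√2)
p(u) = u² - u
(C(d(-1)) + K(6))*p(-6) = (2*I*√2 + 6)*(-6*(-1 - 6)) = (6 + 2*I*√2)*(-6*(-7)) = (6 + 2*I*√2)*42 = 252 + 84*I*√2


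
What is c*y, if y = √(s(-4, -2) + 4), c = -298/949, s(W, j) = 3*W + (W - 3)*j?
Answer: -298*√6/949 ≈ -0.76918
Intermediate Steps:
s(W, j) = 3*W + j*(-3 + W) (s(W, j) = 3*W + (-3 + W)*j = 3*W + j*(-3 + W))
c = -298/949 (c = -298*1/949 = -298/949 ≈ -0.31401)
y = √6 (y = √((-3*(-2) + 3*(-4) - 4*(-2)) + 4) = √((6 - 12 + 8) + 4) = √(2 + 4) = √6 ≈ 2.4495)
c*y = -298*√6/949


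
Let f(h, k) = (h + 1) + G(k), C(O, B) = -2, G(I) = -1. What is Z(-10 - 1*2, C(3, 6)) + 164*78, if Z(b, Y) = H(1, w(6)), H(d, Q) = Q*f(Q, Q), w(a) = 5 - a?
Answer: 12793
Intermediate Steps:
f(h, k) = h (f(h, k) = (h + 1) - 1 = (1 + h) - 1 = h)
H(d, Q) = Q² (H(d, Q) = Q*Q = Q²)
Z(b, Y) = 1 (Z(b, Y) = (5 - 1*6)² = (5 - 6)² = (-1)² = 1)
Z(-10 - 1*2, C(3, 6)) + 164*78 = 1 + 164*78 = 1 + 12792 = 12793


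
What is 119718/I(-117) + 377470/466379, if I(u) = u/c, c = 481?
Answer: -229539240476/466379 ≈ -4.9217e+5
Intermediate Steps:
I(u) = u/481
119718/I(-117) + 377470/466379 = 119718/(((1/481)*(-117))) + 377470/466379 = 119718/(-9/37) + 377470*(1/466379) = 119718*(-37/9) + 377470/466379 = -492174 + 377470/466379 = -229539240476/466379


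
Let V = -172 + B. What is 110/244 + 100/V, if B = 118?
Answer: -4615/3294 ≈ -1.4010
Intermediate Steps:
V = -54 (V = -172 + 118 = -54)
110/244 + 100/V = 110/244 + 100/(-54) = 110*(1/244) + 100*(-1/54) = 55/122 - 50/27 = -4615/3294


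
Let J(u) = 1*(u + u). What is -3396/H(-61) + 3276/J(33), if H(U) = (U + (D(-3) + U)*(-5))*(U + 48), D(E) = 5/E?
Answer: 5485254/108251 ≈ 50.672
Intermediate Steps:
J(u) = 2*u (J(u) = 1*(2*u) = 2*u)
H(U) = (48 + U)*(25/3 - 4*U) (H(U) = (U + (5/(-3) + U)*(-5))*(U + 48) = (U + (5*(-1/3) + U)*(-5))*(48 + U) = (U + (-5/3 + U)*(-5))*(48 + U) = (U + (25/3 - 5*U))*(48 + U) = (25/3 - 4*U)*(48 + U) = (48 + U)*(25/3 - 4*U))
-3396/H(-61) + 3276/J(33) = -3396/(400 - 4*(-61)**2 - 551/3*(-61)) + 3276/((2*33)) = -3396/(400 - 4*3721 + 33611/3) + 3276/66 = -3396/(400 - 14884 + 33611/3) + 3276*(1/66) = -3396/(-9841/3) + 546/11 = -3396*(-3/9841) + 546/11 = 10188/9841 + 546/11 = 5485254/108251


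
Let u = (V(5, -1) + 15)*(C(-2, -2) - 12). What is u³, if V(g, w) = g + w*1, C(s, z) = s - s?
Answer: -11852352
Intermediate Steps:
C(s, z) = 0
V(g, w) = g + w
u = -228 (u = ((5 - 1) + 15)*(0 - 12) = (4 + 15)*(-12) = 19*(-12) = -228)
u³ = (-228)³ = -11852352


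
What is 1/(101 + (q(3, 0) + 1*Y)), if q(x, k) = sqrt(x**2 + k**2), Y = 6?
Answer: 1/110 ≈ 0.0090909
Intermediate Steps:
q(x, k) = sqrt(k**2 + x**2)
1/(101 + (q(3, 0) + 1*Y)) = 1/(101 + (sqrt(0**2 + 3**2) + 1*6)) = 1/(101 + (sqrt(0 + 9) + 6)) = 1/(101 + (sqrt(9) + 6)) = 1/(101 + (3 + 6)) = 1/(101 + 9) = 1/110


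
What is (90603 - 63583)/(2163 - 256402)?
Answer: -27020/254239 ≈ -0.10628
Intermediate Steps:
(90603 - 63583)/(2163 - 256402) = 27020/(-254239) = 27020*(-1/254239) = -27020/254239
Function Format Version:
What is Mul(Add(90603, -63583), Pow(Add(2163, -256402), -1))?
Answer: Rational(-27020, 254239) ≈ -0.10628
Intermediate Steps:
Mul(Add(90603, -63583), Pow(Add(2163, -256402), -1)) = Mul(27020, Pow(-254239, -1)) = Mul(27020, Rational(-1, 254239)) = Rational(-27020, 254239)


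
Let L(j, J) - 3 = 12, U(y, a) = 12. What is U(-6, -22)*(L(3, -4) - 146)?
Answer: -1572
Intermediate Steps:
L(j, J) = 15 (L(j, J) = 3 + 12 = 15)
U(-6, -22)*(L(3, -4) - 146) = 12*(15 - 146) = 12*(-131) = -1572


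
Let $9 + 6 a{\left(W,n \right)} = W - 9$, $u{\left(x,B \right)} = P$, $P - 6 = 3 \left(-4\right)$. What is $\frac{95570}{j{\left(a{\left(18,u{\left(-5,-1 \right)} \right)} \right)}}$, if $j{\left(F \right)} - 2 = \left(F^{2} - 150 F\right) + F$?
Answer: $47785$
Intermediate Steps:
$P = -6$ ($P = 6 + 3 \left(-4\right) = 6 - 12 = -6$)
$u{\left(x,B \right)} = -6$
$a{\left(W,n \right)} = -3 + \frac{W}{6}$ ($a{\left(W,n \right)} = - \frac{3}{2} + \frac{W - 9}{6} = - \frac{3}{2} + \frac{-9 + W}{6} = - \frac{3}{2} + \left(- \frac{3}{2} + \frac{W}{6}\right) = -3 + \frac{W}{6}$)
$j{\left(F \right)} = 2 + F^{2} - 149 F$ ($j{\left(F \right)} = 2 + \left(\left(F^{2} - 150 F\right) + F\right) = 2 + \left(F^{2} - 149 F\right) = 2 + F^{2} - 149 F$)
$\frac{95570}{j{\left(a{\left(18,u{\left(-5,-1 \right)} \right)} \right)}} = \frac{95570}{2 + \left(-3 + \frac{1}{6} \cdot 18\right)^{2} - 149 \left(-3 + \frac{1}{6} \cdot 18\right)} = \frac{95570}{2 + \left(-3 + 3\right)^{2} - 149 \left(-3 + 3\right)} = \frac{95570}{2 + 0^{2} - 0} = \frac{95570}{2 + 0 + 0} = \frac{95570}{2} = 95570 \cdot \frac{1}{2} = 47785$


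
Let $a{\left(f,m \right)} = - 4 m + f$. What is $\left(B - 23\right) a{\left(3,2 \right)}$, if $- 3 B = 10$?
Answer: $\frac{395}{3} \approx 131.67$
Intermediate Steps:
$a{\left(f,m \right)} = f - 4 m$
$B = - \frac{10}{3}$ ($B = \left(- \frac{1}{3}\right) 10 = - \frac{10}{3} \approx -3.3333$)
$\left(B - 23\right) a{\left(3,2 \right)} = \left(- \frac{10}{3} - 23\right) \left(3 - 8\right) = - \frac{79 \left(3 - 8\right)}{3} = \left(- \frac{79}{3}\right) \left(-5\right) = \frac{395}{3}$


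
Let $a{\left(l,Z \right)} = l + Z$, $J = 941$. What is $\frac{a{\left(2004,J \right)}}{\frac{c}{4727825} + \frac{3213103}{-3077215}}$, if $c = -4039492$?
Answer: $- \frac{8569086530343875}{5524274813151} \approx -1551.2$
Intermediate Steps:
$a{\left(l,Z \right)} = Z + l$
$\frac{a{\left(2004,J \right)}}{\frac{c}{4727825} + \frac{3213103}{-3077215}} = \frac{941 + 2004}{- \frac{4039492}{4727825} + \frac{3213103}{-3077215}} = \frac{2945}{\left(-4039492\right) \frac{1}{4727825} + 3213103 \left(- \frac{1}{3077215}\right)} = \frac{2945}{- \frac{4039492}{4727825} - \frac{3213103}{3077215}} = \frac{2945}{- \frac{5524274813151}{2909706801475}} = 2945 \left(- \frac{2909706801475}{5524274813151}\right) = - \frac{8569086530343875}{5524274813151}$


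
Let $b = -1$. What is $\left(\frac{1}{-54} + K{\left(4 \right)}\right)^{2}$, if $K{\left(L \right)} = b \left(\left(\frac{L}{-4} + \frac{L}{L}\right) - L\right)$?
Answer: $\frac{46225}{2916} \approx 15.852$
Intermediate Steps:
$K{\left(L \right)} = -1 + \frac{5 L}{4}$ ($K{\left(L \right)} = - (\left(\frac{L}{-4} + \frac{L}{L}\right) - L) = - (\left(L \left(- \frac{1}{4}\right) + 1\right) - L) = - (\left(- \frac{L}{4} + 1\right) - L) = - (\left(1 - \frac{L}{4}\right) - L) = - (1 - \frac{5 L}{4}) = -1 + \frac{5 L}{4}$)
$\left(\frac{1}{-54} + K{\left(4 \right)}\right)^{2} = \left(\frac{1}{-54} + \left(-1 + \frac{5}{4} \cdot 4\right)\right)^{2} = \left(- \frac{1}{54} + \left(-1 + 5\right)\right)^{2} = \left(- \frac{1}{54} + 4\right)^{2} = \left(\frac{215}{54}\right)^{2} = \frac{46225}{2916}$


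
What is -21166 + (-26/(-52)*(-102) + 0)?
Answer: -21217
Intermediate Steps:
-21166 + (-26/(-52)*(-102) + 0) = -21166 + (-26*(-1/52)*(-102) + 0) = -21166 + ((1/2)*(-102) + 0) = -21166 + (-51 + 0) = -21166 - 51 = -21217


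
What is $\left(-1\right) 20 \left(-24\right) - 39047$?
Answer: $-38567$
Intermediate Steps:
$\left(-1\right) 20 \left(-24\right) - 39047 = \left(-20\right) \left(-24\right) - 39047 = 480 - 39047 = -38567$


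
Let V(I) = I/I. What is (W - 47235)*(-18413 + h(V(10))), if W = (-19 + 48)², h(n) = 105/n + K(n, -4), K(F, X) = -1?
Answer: 849427746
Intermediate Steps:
V(I) = 1
h(n) = -1 + 105/n (h(n) = 105/n - 1 = -1 + 105/n)
W = 841 (W = 29² = 841)
(W - 47235)*(-18413 + h(V(10))) = (841 - 47235)*(-18413 + (105 - 1*1)/1) = -46394*(-18413 + 1*(105 - 1)) = -46394*(-18413 + 1*104) = -46394*(-18413 + 104) = -46394*(-18309) = 849427746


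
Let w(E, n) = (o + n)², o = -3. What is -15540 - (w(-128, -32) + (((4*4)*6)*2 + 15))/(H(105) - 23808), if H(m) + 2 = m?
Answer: -368374268/23705 ≈ -15540.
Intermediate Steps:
H(m) = -2 + m
w(E, n) = (-3 + n)²
-15540 - (w(-128, -32) + (((4*4)*6)*2 + 15))/(H(105) - 23808) = -15540 - ((-3 - 32)² + (((4*4)*6)*2 + 15))/((-2 + 105) - 23808) = -15540 - ((-35)² + ((16*6)*2 + 15))/(103 - 23808) = -15540 - (1225 + (96*2 + 15))/(-23705) = -15540 - (1225 + (192 + 15))*(-1)/23705 = -15540 - (1225 + 207)*(-1)/23705 = -15540 - 1432*(-1)/23705 = -15540 - 1*(-1432/23705) = -15540 + 1432/23705 = -368374268/23705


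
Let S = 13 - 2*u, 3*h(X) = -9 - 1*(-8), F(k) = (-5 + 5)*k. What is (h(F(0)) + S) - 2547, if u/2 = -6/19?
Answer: -144385/57 ≈ -2533.1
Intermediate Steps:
F(k) = 0 (F(k) = 0*k = 0)
u = -12/19 (u = 2*(-6/19) = -12/19 ≈ -0.63158)
h(X) = -⅓ (h(X) = (-9 - 1*(-8))/3 = (-9 + 8)/3 = (⅓)*(-1) = -⅓)
S = 271/19 (S = 13 - 2*(-12/19) = 13 + 24/19 = 271/19 ≈ 14.263)
(h(F(0)) + S) - 2547 = (-⅓ + 271/19) - 2547 = 794/57 - 2547 = -144385/57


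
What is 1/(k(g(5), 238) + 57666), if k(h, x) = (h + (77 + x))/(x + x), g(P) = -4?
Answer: 476/27449327 ≈ 1.7341e-5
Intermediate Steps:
k(h, x) = (77 + h + x)/(2*x) (k(h, x) = (77 + h + x)/((2*x)) = (77 + h + x)*(1/(2*x)) = (77 + h + x)/(2*x))
1/(k(g(5), 238) + 57666) = 1/((½)*(77 - 4 + 238)/238 + 57666) = 1/((½)*(1/238)*311 + 57666) = 1/(311/476 + 57666) = 1/(27449327/476) = 476/27449327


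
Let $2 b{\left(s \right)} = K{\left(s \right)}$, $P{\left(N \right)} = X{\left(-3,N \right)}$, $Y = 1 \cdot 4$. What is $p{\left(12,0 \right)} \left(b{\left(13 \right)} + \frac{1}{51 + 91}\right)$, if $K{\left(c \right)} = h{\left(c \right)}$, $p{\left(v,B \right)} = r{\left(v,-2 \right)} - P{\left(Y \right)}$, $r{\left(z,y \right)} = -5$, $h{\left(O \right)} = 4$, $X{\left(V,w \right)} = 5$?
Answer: $- \frac{1425}{71} \approx -20.07$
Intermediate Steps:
$Y = 4$
$P{\left(N \right)} = 5$
$p{\left(v,B \right)} = -10$ ($p{\left(v,B \right)} = -5 - 5 = -10$)
$K{\left(c \right)} = 4$
$b{\left(s \right)} = 2$ ($b{\left(s \right)} = \frac{1}{2} \cdot 4 = 2$)
$p{\left(12,0 \right)} \left(b{\left(13 \right)} + \frac{1}{51 + 91}\right) = - 10 \left(2 + \frac{1}{51 + 91}\right) = - 10 \left(2 + \frac{1}{142}\right) = \left(-10\right) \frac{285}{142} = - \frac{1425}{71}$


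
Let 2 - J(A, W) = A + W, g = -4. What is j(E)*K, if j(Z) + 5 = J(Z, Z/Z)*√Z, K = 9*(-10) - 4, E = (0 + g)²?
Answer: 6110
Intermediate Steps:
J(A, W) = 2 - A - W (J(A, W) = 2 - (A + W) = 2 + (-A - W) = 2 - A - W)
E = 16 (E = (0 - 4)² = (-4)² = 16)
K = -94 (K = -90 - 4 = -94)
j(Z) = -5 + √Z*(1 - Z) (j(Z) = -5 + (2 - Z - Z/Z)*√Z = -5 + (2 - Z - 1*1)*√Z = -5 + (2 - Z - 1)*√Z = -5 + (1 - Z)*√Z = -5 + √Z*(1 - Z))
j(E)*K = (-5 + √16*(1 - 1*16))*(-94) = (-5 + 4*(1 - 16))*(-94) = (-5 + 4*(-15))*(-94) = (-5 - 60)*(-94) = -65*(-94) = 6110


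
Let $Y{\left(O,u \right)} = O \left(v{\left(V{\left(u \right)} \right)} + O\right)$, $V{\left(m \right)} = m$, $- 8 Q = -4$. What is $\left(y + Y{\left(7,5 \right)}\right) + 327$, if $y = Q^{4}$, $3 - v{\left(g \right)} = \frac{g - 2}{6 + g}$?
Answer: $\frac{69547}{176} \approx 395.15$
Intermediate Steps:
$Q = \frac{1}{2}$ ($Q = \left(- \frac{1}{8}\right) \left(-4\right) = \frac{1}{2} \approx 0.5$)
$v{\left(g \right)} = 3 - \frac{-2 + g}{6 + g}$ ($v{\left(g \right)} = 3 - \frac{g - 2}{6 + g} = 3 - \frac{-2 + g}{6 + g}$)
$y = \frac{1}{16}$ ($y = \left(\frac{1}{2}\right)^{4} = \frac{1}{16} \approx 0.0625$)
$Y{\left(O,u \right)} = O \left(O + \frac{2 \left(10 + u\right)}{6 + u}\right)$ ($Y{\left(O,u \right)} = O \left(\frac{2 \left(10 + u\right)}{6 + u} + O\right) = O \left(O + \frac{2 \left(10 + u\right)}{6 + u}\right)$)
$\left(y + Y{\left(7,5 \right)}\right) + 327 = \left(\frac{1}{16} + \frac{7 \left(20 + 2 \cdot 5 + 7 \left(6 + 5\right)\right)}{6 + 5}\right) + 327 = \left(\frac{1}{16} + \frac{7 \left(20 + 10 + 7 \cdot 11\right)}{11}\right) + 327 = \left(\frac{1}{16} + 7 \cdot \frac{1}{11} \left(20 + 10 + 77\right)\right) + 327 = \left(\frac{1}{16} + 7 \cdot \frac{1}{11} \cdot 107\right) + 327 = \left(\frac{1}{16} + \frac{749}{11}\right) + 327 = \frac{11995}{176} + 327 = \frac{69547}{176}$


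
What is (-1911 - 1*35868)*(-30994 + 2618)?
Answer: 1072016904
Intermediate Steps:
(-1911 - 1*35868)*(-30994 + 2618) = (-1911 - 35868)*(-28376) = -37779*(-28376) = 1072016904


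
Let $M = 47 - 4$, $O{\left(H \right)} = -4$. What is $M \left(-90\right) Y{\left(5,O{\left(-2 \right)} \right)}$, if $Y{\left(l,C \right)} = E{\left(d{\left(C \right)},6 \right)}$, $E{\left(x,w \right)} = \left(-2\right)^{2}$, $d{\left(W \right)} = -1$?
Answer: $-15480$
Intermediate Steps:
$E{\left(x,w \right)} = 4$
$Y{\left(l,C \right)} = 4$
$M = 43$ ($M = 47 + \left(-6 + 2\right) = 47 - 4 = 43$)
$M \left(-90\right) Y{\left(5,O{\left(-2 \right)} \right)} = 43 \left(-90\right) 4 = \left(-3870\right) 4 = -15480$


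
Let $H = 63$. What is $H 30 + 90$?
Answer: $1980$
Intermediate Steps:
$H 30 + 90 = 63 \cdot 30 + 90 = 1890 + 90 = 1980$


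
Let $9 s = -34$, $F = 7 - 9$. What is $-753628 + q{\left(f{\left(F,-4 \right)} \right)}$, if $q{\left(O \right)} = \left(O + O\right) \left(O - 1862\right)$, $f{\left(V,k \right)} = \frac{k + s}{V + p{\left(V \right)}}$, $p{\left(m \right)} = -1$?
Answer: $- \frac{556423372}{729} \approx -7.6327 \cdot 10^{5}$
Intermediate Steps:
$F = -2$ ($F = 7 - 9 = -2$)
$s = - \frac{34}{9}$ ($s = \frac{1}{9} \left(-34\right) = - \frac{34}{9} \approx -3.7778$)
$f{\left(V,k \right)} = \frac{- \frac{34}{9} + k}{-1 + V}$ ($f{\left(V,k \right)} = \frac{k - \frac{34}{9}}{V - 1} = \frac{- \frac{34}{9} + k}{-1 + V}$)
$q{\left(O \right)} = 2 O \left(-1862 + O\right)$
$-753628 + q{\left(f{\left(F,-4 \right)} \right)} = -753628 + 2 \frac{- \frac{34}{9} - 4}{-1 - 2} \left(-1862 + \frac{- \frac{34}{9} - 4}{-1 - 2}\right) = -753628 + 2 \frac{1}{-3} \left(- \frac{70}{9}\right) \left(-1862 + \frac{1}{-3} \left(- \frac{70}{9}\right)\right) = -753628 + 2 \left(\left(- \frac{1}{3}\right) \left(- \frac{70}{9}\right)\right) \left(-1862 - - \frac{70}{27}\right) = -753628 + 2 \cdot \frac{70}{27} \left(-1862 + \frac{70}{27}\right) = -753628 + 2 \cdot \frac{70}{27} \left(- \frac{50204}{27}\right) = -753628 - \frac{7028560}{729} = - \frac{556423372}{729}$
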